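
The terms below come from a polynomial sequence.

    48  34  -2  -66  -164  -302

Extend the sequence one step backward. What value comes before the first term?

46

-14, -36, -64, -98, -138
-22, -28, -34, -40
-6, -6, -6
The third differences are constant at -6.
Work back: -22 + 6 = -16;  -14 + 16 = 2;  48 − 2 = 46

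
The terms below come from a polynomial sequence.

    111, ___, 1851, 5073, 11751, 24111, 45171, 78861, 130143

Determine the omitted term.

531

Using the last 7 terms:
Δ: 3222, 6678, 12360, 21060, 33690, 51282
Δ²: 3456, 5682, 8700, 12630, 17592
Δ³: 2226, 3018, 3930, 4962
Δ⁴: 792, 912, 1032
Δ⁵: 120, 120
Constant fifth difference = 120.
Extend backward: 792 − 120 = 672;  2226 − 672 = 1554;  3456 − 1554 = 1902;  3222 − 1902 = 1320;  1851 − 1320 = 531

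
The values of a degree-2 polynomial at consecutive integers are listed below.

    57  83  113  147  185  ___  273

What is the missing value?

227

Using the first 5 terms:
First differences: 26  30  34  38
Second differences: 4  4  4
Constant second difference = 4.
Extend forward: 38 + 4 = 42;  185 + 42 = 227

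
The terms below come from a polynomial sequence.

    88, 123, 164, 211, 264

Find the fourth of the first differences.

First differences: 35, 41, 47, 53
Second differences: 6, 6, 6

53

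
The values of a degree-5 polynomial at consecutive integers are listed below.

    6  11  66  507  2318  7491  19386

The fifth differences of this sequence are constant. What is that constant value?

360

D1: 5, 55, 441, 1811, 5173, 11895
D2: 50, 386, 1370, 3362, 6722
D3: 336, 984, 1992, 3360
D4: 648, 1008, 1368
D5: 360, 360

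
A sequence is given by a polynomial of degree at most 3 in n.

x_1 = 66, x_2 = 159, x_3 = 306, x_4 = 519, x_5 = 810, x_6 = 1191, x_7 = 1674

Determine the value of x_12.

6039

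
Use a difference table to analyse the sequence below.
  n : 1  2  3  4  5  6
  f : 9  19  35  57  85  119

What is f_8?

205

10, 16, 22, 28, 34
6, 6, 6, 6
The second differences are constant (6).
34 + 6 = 40;  119 + 40 = 159
40 + 6 = 46;  159 + 46 = 205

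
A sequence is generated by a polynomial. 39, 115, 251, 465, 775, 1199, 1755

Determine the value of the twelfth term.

D1: 76, 136, 214, 310, 424, 556
D2: 60, 78, 96, 114, 132
D3: 18, 18, 18, 18
The third differences are constant (18).
132 + 18 = 150;  556 + 150 = 706;  1755 + 706 = 2461
150 + 18 = 168;  706 + 168 = 874;  2461 + 874 = 3335
168 + 18 = 186;  874 + 186 = 1060;  3335 + 1060 = 4395
186 + 18 = 204;  1060 + 204 = 1264;  4395 + 1264 = 5659
204 + 18 = 222;  1264 + 222 = 1486;  5659 + 1486 = 7145

7145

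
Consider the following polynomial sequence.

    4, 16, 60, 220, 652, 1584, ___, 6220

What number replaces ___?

3316

Using the first 6 terms:
Δ: 12  44  160  432  932
Δ²: 32  116  272  500
Δ³: 84  156  228
Δ⁴: 72  72
Constant fourth difference = 72.
Extend forward: 228 + 72 = 300;  500 + 300 = 800;  932 + 800 = 1732;  1584 + 1732 = 3316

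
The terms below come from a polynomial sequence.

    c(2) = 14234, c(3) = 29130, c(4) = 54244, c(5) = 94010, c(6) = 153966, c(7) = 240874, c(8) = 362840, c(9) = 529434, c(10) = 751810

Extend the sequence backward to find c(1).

6106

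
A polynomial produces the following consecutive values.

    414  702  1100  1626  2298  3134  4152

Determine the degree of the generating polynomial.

3

First differences: 288, 398, 526, 672, 836, 1018
Second differences: 110, 128, 146, 164, 182
Third differences: 18, 18, 18, 18
The third differences are constant, so the polynomial has degree 3.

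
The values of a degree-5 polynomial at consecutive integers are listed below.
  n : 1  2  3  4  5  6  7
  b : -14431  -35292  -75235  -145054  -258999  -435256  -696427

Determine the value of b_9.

-1588879

D1: -20861  -39943  -69819  -113945  -176257  -261171
D2: -19082  -29876  -44126  -62312  -84914
D3: -10794  -14250  -18186  -22602
D4: -3456  -3936  -4416
D5: -480  -480
Fifth differences constant at -480.
-4416 − 480 = -4896;  -22602 − 4896 = -27498;  -84914 − 27498 = -112412;  -261171 − 112412 = -373583;  -696427 − 373583 = -1070010
-4896 − 480 = -5376;  -27498 − 5376 = -32874;  -112412 − 32874 = -145286;  -373583 − 145286 = -518869;  -1070010 − 518869 = -1588879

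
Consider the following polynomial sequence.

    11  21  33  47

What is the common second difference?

2

First differences: 10, 12, 14
Second differences: 2, 2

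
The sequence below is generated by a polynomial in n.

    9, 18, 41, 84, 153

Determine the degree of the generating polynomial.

D1: 9, 23, 43, 69
D2: 14, 20, 26
D3: 6, 6
The third differences are constant, so the polynomial has degree 3.

3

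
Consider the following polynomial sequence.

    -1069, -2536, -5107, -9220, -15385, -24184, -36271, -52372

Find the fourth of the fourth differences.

D1: -1467, -2571, -4113, -6165, -8799, -12087, -16101
D2: -1104, -1542, -2052, -2634, -3288, -4014
D3: -438, -510, -582, -654, -726
D4: -72, -72, -72, -72

-72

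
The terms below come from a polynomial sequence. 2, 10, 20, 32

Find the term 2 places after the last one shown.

62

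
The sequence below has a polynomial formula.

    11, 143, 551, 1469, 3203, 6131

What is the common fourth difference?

Δ: 132, 408, 918, 1734, 2928
Δ²: 276, 510, 816, 1194
Δ³: 234, 306, 378
Δ⁴: 72, 72

72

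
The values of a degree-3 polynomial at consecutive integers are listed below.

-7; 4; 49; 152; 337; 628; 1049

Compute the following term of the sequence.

D1: 11 , 45 , 103 , 185 , 291 , 421
D2: 34 , 58 , 82 , 106 , 130
D3: 24 , 24 , 24 , 24
Constant third difference = 24, so extend:
130 + 24 = 154;  421 + 154 = 575;  1049 + 575 = 1624

1624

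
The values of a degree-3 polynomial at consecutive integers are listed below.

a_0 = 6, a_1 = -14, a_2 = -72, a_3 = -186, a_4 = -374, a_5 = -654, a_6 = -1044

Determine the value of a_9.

-3054

First differences: -20, -58, -114, -188, -280, -390
Second differences: -38, -56, -74, -92, -110
Third differences: -18, -18, -18, -18
The third differences are constant (-18).
-110 − 18 = -128;  -390 − 128 = -518;  -1044 − 518 = -1562
-128 − 18 = -146;  -518 − 146 = -664;  -1562 − 664 = -2226
-146 − 18 = -164;  -664 − 164 = -828;  -2226 − 828 = -3054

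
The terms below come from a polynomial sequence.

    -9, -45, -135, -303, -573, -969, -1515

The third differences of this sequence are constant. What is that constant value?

Δ: -36, -90, -168, -270, -396, -546
Δ²: -54, -78, -102, -126, -150
Δ³: -24, -24, -24, -24

-24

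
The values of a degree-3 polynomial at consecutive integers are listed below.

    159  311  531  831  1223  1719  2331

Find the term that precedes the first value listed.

Δ: 152  220  300  392  496  612
Δ²: 68  80  92  104  116
Δ³: 12  12  12  12
The third differences are constant at 12.
Work back: 68 − 12 = 56;  152 − 56 = 96;  159 − 96 = 63

63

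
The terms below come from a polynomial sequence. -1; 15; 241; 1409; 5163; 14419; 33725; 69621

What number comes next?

130999

First differences: 16, 226, 1168, 3754, 9256, 19306, 35896
Second differences: 210, 942, 2586, 5502, 10050, 16590
Third differences: 732, 1644, 2916, 4548, 6540
Fourth differences: 912, 1272, 1632, 1992
Fifth differences: 360, 360, 360
Constant fifth difference = 360, so extend:
1992 + 360 = 2352;  6540 + 2352 = 8892;  16590 + 8892 = 25482;  35896 + 25482 = 61378;  69621 + 61378 = 130999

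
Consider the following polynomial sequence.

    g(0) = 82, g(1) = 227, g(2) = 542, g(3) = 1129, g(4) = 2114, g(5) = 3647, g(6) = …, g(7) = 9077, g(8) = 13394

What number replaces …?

5902

Using the first 6 terms:
Δ: 145  315  587  985  1533
Δ²: 170  272  398  548
Δ³: 102  126  150
Δ⁴: 24  24
Constant fourth difference = 24.
Extend forward: 150 + 24 = 174;  548 + 174 = 722;  1533 + 722 = 2255;  3647 + 2255 = 5902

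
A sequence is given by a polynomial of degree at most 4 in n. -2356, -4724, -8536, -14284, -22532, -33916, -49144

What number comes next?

-2368, -3812, -5748, -8248, -11384, -15228
-1444, -1936, -2500, -3136, -3844
-492, -564, -636, -708
-72, -72, -72
Fourth differences constant at -72.
-708 − 72 = -780;  -3844 − 780 = -4624;  -15228 − 4624 = -19852;  -49144 − 19852 = -68996

-68996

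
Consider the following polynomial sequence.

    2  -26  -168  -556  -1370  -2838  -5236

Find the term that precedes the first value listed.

0

Δ: -28, -142, -388, -814, -1468, -2398
Δ²: -114, -246, -426, -654, -930
Δ³: -132, -180, -228, -276
Δ⁴: -48, -48, -48
The fourth differences are constant at -48.
Work back: -132 + 48 = -84;  -114 + 84 = -30;  -28 + 30 = 2;  2 − 2 = 0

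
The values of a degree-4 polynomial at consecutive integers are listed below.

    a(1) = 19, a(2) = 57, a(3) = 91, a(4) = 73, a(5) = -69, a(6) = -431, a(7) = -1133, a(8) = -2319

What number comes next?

D1: 38 , 34 , -18 , -142 , -362 , -702 , -1186
D2: -4 , -52 , -124 , -220 , -340 , -484
D3: -48 , -72 , -96 , -120 , -144
D4: -24 , -24 , -24 , -24
The fourth differences are constant (-24).
-144 − 24 = -168;  -484 − 168 = -652;  -1186 − 652 = -1838;  -2319 − 1838 = -4157

-4157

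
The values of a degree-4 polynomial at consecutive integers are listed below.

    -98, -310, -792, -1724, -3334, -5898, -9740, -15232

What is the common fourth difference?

First differences: -212, -482, -932, -1610, -2564, -3842, -5492
Second differences: -270, -450, -678, -954, -1278, -1650
Third differences: -180, -228, -276, -324, -372
Fourth differences: -48, -48, -48, -48

-48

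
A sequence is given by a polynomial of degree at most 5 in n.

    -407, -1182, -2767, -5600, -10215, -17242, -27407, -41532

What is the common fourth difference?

Δ: -775, -1585, -2833, -4615, -7027, -10165, -14125
Δ²: -810, -1248, -1782, -2412, -3138, -3960
Δ³: -438, -534, -630, -726, -822
Δ⁴: -96, -96, -96, -96

-96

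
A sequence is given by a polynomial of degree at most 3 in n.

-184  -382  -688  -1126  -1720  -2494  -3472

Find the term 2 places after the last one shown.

-198 , -306 , -438 , -594 , -774 , -978
-108 , -132 , -156 , -180 , -204
-24 , -24 , -24 , -24
Constant third difference = -24, so extend:
-204 − 24 = -228;  -978 − 228 = -1206;  -3472 − 1206 = -4678
-228 − 24 = -252;  -1206 − 252 = -1458;  -4678 − 1458 = -6136

-6136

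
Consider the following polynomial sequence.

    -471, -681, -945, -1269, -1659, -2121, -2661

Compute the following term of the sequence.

D1: -210  -264  -324  -390  -462  -540
D2: -54  -60  -66  -72  -78
D3: -6  -6  -6  -6
Constant third difference = -6, so extend:
-78 − 6 = -84;  -540 − 84 = -624;  -2661 − 624 = -3285

-3285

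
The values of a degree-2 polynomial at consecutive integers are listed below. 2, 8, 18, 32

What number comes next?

6, 10, 14
4, 4
Second differences constant at 4.
14 + 4 = 18;  32 + 18 = 50

50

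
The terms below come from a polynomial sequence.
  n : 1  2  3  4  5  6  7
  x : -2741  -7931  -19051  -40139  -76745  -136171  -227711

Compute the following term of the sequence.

-5190  -11120  -21088  -36606  -59426  -91540
-5930  -9968  -15518  -22820  -32114
-4038  -5550  -7302  -9294
-1512  -1752  -1992
-240  -240
The fifth differences are constant (-240).
-1992 − 240 = -2232;  -9294 − 2232 = -11526;  -32114 − 11526 = -43640;  -91540 − 43640 = -135180;  -227711 − 135180 = -362891

-362891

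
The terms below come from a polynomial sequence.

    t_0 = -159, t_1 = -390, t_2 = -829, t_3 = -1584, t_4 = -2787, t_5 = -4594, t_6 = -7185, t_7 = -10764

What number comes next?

-15559

D1: -231  -439  -755  -1203  -1807  -2591  -3579
D2: -208  -316  -448  -604  -784  -988
D3: -108  -132  -156  -180  -204
D4: -24  -24  -24  -24
Constant fourth difference = -24, so extend:
-204 − 24 = -228;  -988 − 228 = -1216;  -3579 − 1216 = -4795;  -10764 − 4795 = -15559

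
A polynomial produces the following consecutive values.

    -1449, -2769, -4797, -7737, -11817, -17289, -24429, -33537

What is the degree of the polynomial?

4

First differences: -1320, -2028, -2940, -4080, -5472, -7140, -9108
Second differences: -708, -912, -1140, -1392, -1668, -1968
Third differences: -204, -228, -252, -276, -300
Fourth differences: -24, -24, -24, -24
The fourth differences are constant, so the polynomial has degree 4.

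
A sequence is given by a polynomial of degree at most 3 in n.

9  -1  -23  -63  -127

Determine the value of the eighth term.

-523

First differences: -10, -22, -40, -64
Second differences: -12, -18, -24
Third differences: -6, -6
Third differences constant at -6.
-24 − 6 = -30;  -64 − 30 = -94;  -127 − 94 = -221
-30 − 6 = -36;  -94 − 36 = -130;  -221 − 130 = -351
-36 − 6 = -42;  -130 − 42 = -172;  -351 − 172 = -523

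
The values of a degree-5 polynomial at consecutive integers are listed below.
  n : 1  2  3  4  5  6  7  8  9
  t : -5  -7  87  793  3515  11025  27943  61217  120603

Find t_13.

939547

Δ: -2, 94, 706, 2722, 7510, 16918, 33274, 59386
Δ²: 96, 612, 2016, 4788, 9408, 16356, 26112
Δ³: 516, 1404, 2772, 4620, 6948, 9756
Δ⁴: 888, 1368, 1848, 2328, 2808
Δ⁵: 480, 480, 480, 480
Fifth differences constant at 480.
2808 + 480 = 3288;  9756 + 3288 = 13044;  26112 + 13044 = 39156;  59386 + 39156 = 98542;  120603 + 98542 = 219145
3288 + 480 = 3768;  13044 + 3768 = 16812;  39156 + 16812 = 55968;  98542 + 55968 = 154510;  219145 + 154510 = 373655
3768 + 480 = 4248;  16812 + 4248 = 21060;  55968 + 21060 = 77028;  154510 + 77028 = 231538;  373655 + 231538 = 605193
4248 + 480 = 4728;  21060 + 4728 = 25788;  77028 + 25788 = 102816;  231538 + 102816 = 334354;  605193 + 334354 = 939547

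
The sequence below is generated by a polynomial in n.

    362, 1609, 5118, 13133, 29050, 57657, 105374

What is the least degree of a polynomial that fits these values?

5

D1: 1247, 3509, 8015, 15917, 28607, 47717
D2: 2262, 4506, 7902, 12690, 19110
D3: 2244, 3396, 4788, 6420
D4: 1152, 1392, 1632
D5: 240, 240
The fifth differences are constant, so the polynomial has degree 5.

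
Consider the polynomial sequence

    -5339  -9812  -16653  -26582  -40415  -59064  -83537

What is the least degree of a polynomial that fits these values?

4

D1: -4473, -6841, -9929, -13833, -18649, -24473
D2: -2368, -3088, -3904, -4816, -5824
D3: -720, -816, -912, -1008
D4: -96, -96, -96
The fourth differences are constant, so the polynomial has degree 4.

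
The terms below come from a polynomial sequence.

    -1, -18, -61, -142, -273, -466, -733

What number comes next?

-1086

First differences: -17, -43, -81, -131, -193, -267
Second differences: -26, -38, -50, -62, -74
Third differences: -12, -12, -12, -12
Constant third difference = -12, so extend:
-74 − 12 = -86;  -267 − 86 = -353;  -733 − 353 = -1086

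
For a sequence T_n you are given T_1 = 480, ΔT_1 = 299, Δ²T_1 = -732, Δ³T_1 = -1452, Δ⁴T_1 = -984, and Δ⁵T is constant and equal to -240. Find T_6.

-25025

Build the table forward from the leading diagonal:
D5: -240, -240, -240, -240, -240, -240
D4: -984, -1224, -1464, -1704, -1944, -2184
D3: -1452, -2436, -3660, -5124, -6828, -8772
D2: -732, -2184, -4620, -8280, -13404, -20232
D1: 299, -433, -2617, -7237, -15517, -28921
T: 480, 779, 346, -2271, -9508, -25025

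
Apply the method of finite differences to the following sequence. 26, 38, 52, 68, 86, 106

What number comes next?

128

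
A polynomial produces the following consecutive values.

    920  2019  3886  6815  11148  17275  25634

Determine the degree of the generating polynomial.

First differences: 1099, 1867, 2929, 4333, 6127, 8359
Second differences: 768, 1062, 1404, 1794, 2232
Third differences: 294, 342, 390, 438
Fourth differences: 48, 48, 48
The fourth differences are constant, so the polynomial has degree 4.

4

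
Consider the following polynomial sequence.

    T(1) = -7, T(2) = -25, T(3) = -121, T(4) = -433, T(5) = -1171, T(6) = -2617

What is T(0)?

-18  -96  -312  -738  -1446
-78  -216  -426  -708
-138  -210  -282
-72  -72
The fourth differences are constant at -72.
Work back: -138 + 72 = -66;  -78 + 66 = -12;  -18 + 12 = -6;  -7 + 6 = -1

-1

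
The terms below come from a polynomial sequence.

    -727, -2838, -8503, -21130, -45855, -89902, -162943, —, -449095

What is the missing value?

-277458

Using the first 7 terms:
-2111, -5665, -12627, -24725, -44047, -73041
-3554, -6962, -12098, -19322, -28994
-3408, -5136, -7224, -9672
-1728, -2088, -2448
-360, -360
Constant fifth difference = -360.
Extend forward: -2448 − 360 = -2808;  -9672 − 2808 = -12480;  -28994 − 12480 = -41474;  -73041 − 41474 = -114515;  -162943 − 114515 = -277458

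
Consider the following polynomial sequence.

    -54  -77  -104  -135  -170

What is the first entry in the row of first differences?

D1: -23, -27, -31, -35
D2: -4, -4, -4

-23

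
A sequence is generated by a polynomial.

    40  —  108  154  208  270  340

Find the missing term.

70

Using the last 5 terms:
D1: 46  54  62  70
D2: 8  8  8
Constant second difference = 8.
Extend backward: 46 − 8 = 38;  108 − 38 = 70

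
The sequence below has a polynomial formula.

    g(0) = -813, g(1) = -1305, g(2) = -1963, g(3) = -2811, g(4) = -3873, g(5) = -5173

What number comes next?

Δ: -492 , -658 , -848 , -1062 , -1300
Δ²: -166 , -190 , -214 , -238
Δ³: -24 , -24 , -24
Constant third difference = -24, so extend:
-238 − 24 = -262;  -1300 − 262 = -1562;  -5173 − 1562 = -6735

-6735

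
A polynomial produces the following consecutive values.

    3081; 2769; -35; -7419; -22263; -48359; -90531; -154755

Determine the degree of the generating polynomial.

Δ: -312, -2804, -7384, -14844, -26096, -42172, -64224
Δ²: -2492, -4580, -7460, -11252, -16076, -22052
Δ³: -2088, -2880, -3792, -4824, -5976
Δ⁴: -792, -912, -1032, -1152
Δ⁵: -120, -120, -120
The fifth differences are constant, so the polynomial has degree 5.

5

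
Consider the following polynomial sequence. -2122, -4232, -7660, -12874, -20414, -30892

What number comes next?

D1: -2110, -3428, -5214, -7540, -10478
D2: -1318, -1786, -2326, -2938
D3: -468, -540, -612
D4: -72, -72
The fourth differences are constant (-72).
-612 − 72 = -684;  -2938 − 684 = -3622;  -10478 − 3622 = -14100;  -30892 − 14100 = -44992

-44992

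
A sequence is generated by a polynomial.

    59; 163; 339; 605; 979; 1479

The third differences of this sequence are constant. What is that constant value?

18

First differences: 104, 176, 266, 374, 500
Second differences: 72, 90, 108, 126
Third differences: 18, 18, 18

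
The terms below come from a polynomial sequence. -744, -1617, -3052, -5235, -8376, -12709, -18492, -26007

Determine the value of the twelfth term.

First differences: -873, -1435, -2183, -3141, -4333, -5783, -7515
Second differences: -562, -748, -958, -1192, -1450, -1732
Third differences: -186, -210, -234, -258, -282
Fourth differences: -24, -24, -24, -24
The fourth differences are constant (-24).
-282 − 24 = -306;  -1732 − 306 = -2038;  -7515 − 2038 = -9553;  -26007 − 9553 = -35560
-306 − 24 = -330;  -2038 − 330 = -2368;  -9553 − 2368 = -11921;  -35560 − 11921 = -47481
-330 − 24 = -354;  -2368 − 354 = -2722;  -11921 − 2722 = -14643;  -47481 − 14643 = -62124
-354 − 24 = -378;  -2722 − 378 = -3100;  -14643 − 3100 = -17743;  -62124 − 17743 = -79867

-79867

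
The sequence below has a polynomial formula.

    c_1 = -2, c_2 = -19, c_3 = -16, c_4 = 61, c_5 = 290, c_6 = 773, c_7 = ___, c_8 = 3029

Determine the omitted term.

Using the first 6 terms:
D1: -17, 3, 77, 229, 483
D2: 20, 74, 152, 254
D3: 54, 78, 102
D4: 24, 24
Constant fourth difference = 24.
Extend forward: 102 + 24 = 126;  254 + 126 = 380;  483 + 380 = 863;  773 + 863 = 1636

1636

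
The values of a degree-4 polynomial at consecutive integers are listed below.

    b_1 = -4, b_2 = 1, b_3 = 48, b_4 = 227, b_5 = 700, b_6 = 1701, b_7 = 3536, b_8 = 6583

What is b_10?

18185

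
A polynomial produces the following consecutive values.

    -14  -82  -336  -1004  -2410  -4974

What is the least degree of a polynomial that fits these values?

Δ: -68, -254, -668, -1406, -2564
Δ²: -186, -414, -738, -1158
Δ³: -228, -324, -420
Δ⁴: -96, -96
The fourth differences are constant, so the polynomial has degree 4.

4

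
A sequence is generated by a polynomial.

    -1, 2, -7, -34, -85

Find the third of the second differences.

-24

Δ: 3, -9, -27, -51
Δ²: -12, -18, -24
Δ³: -6, -6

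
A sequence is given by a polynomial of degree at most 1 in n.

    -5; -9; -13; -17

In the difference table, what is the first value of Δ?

-4

First differences: -4, -4, -4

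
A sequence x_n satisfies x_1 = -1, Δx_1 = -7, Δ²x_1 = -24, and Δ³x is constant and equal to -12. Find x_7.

Build the table forward from the leading diagonal:
D3: -12  -12  -12  -12  -12  -12  -12
D2: -24  -36  -48  -60  -72  -84  -96
D1: -7  -31  -67  -115  -175  -247  -331
x: -1  -8  -39  -106  -221  -396  -643

-643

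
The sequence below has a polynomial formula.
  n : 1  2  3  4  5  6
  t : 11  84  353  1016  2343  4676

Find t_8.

14088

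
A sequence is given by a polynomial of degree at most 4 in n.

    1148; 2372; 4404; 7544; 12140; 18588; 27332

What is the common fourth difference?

48

Δ: 1224, 2032, 3140, 4596, 6448, 8744
Δ²: 808, 1108, 1456, 1852, 2296
Δ³: 300, 348, 396, 444
Δ⁴: 48, 48, 48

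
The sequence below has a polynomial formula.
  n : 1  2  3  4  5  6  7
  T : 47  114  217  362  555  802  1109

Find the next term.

1482

Δ: 67  103  145  193  247  307
Δ²: 36  42  48  54  60
Δ³: 6  6  6  6
Third differences constant at 6.
60 + 6 = 66;  307 + 66 = 373;  1109 + 373 = 1482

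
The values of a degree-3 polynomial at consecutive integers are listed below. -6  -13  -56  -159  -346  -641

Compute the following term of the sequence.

-1068

Δ: -7, -43, -103, -187, -295
Δ²: -36, -60, -84, -108
Δ³: -24, -24, -24
The third differences are constant (-24).
-108 − 24 = -132;  -295 − 132 = -427;  -641 − 427 = -1068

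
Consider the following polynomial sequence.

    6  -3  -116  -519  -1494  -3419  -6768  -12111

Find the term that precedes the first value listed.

1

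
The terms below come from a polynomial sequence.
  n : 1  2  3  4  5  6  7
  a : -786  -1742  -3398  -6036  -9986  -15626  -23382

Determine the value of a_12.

Δ: -956 , -1656 , -2638 , -3950 , -5640 , -7756
Δ²: -700 , -982 , -1312 , -1690 , -2116
Δ³: -282 , -330 , -378 , -426
Δ⁴: -48 , -48 , -48
The fourth differences are constant (-48).
-426 − 48 = -474;  -2116 − 474 = -2590;  -7756 − 2590 = -10346;  -23382 − 10346 = -33728
-474 − 48 = -522;  -2590 − 522 = -3112;  -10346 − 3112 = -13458;  -33728 − 13458 = -47186
-522 − 48 = -570;  -3112 − 570 = -3682;  -13458 − 3682 = -17140;  -47186 − 17140 = -64326
-570 − 48 = -618;  -3682 − 618 = -4300;  -17140 − 4300 = -21440;  -64326 − 21440 = -85766
-618 − 48 = -666;  -4300 − 666 = -4966;  -21440 − 4966 = -26406;  -85766 − 26406 = -112172

-112172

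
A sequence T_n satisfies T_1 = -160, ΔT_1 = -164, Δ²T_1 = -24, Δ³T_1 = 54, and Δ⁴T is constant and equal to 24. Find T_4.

-670

Build the table forward from the leading diagonal:
Fourth differences: 24, 24, 24, 24
Third differences: 54, 78, 102, 126
Second differences: -24, 30, 108, 210
First differences: -164, -188, -158, -50
T: -160, -324, -512, -670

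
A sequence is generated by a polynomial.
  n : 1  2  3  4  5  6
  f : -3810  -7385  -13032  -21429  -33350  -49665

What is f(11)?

-234320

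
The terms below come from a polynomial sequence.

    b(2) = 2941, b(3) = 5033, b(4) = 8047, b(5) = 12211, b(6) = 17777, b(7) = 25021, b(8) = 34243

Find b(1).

1567

Δ: 2092  3014  4164  5566  7244  9222
Δ²: 922  1150  1402  1678  1978
Δ³: 228  252  276  300
Δ⁴: 24  24  24
The fourth differences are constant at 24.
Work back: 228 − 24 = 204;  922 − 204 = 718;  2092 − 718 = 1374;  2941 − 1374 = 1567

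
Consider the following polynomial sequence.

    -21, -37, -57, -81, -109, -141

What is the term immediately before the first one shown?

-9

-16, -20, -24, -28, -32
-4, -4, -4, -4
The second differences are constant at -4.
Work back: -16 + 4 = -12;  -21 + 12 = -9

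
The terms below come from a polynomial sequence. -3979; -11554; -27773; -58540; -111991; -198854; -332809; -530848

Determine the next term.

-813635

First differences: -7575 , -16219 , -30767 , -53451 , -86863 , -133955 , -198039
Second differences: -8644 , -14548 , -22684 , -33412 , -47092 , -64084
Third differences: -5904 , -8136 , -10728 , -13680 , -16992
Fourth differences: -2232 , -2592 , -2952 , -3312
Fifth differences: -360 , -360 , -360
The fifth differences are constant (-360).
-3312 − 360 = -3672;  -16992 − 3672 = -20664;  -64084 − 20664 = -84748;  -198039 − 84748 = -282787;  -530848 − 282787 = -813635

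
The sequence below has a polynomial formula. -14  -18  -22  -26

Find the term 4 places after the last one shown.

D1: -4, -4, -4
Constant first difference = -4, so extend:
-26 − 4 = -30
-30 − 4 = -34
-34 − 4 = -38
-38 − 4 = -42

-42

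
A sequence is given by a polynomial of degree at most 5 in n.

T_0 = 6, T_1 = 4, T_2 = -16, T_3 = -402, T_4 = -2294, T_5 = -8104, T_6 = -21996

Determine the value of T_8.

D1: -2, -20, -386, -1892, -5810, -13892
D2: -18, -366, -1506, -3918, -8082
D3: -348, -1140, -2412, -4164
D4: -792, -1272, -1752
D5: -480, -480
Fifth differences constant at -480.
-1752 − 480 = -2232;  -4164 − 2232 = -6396;  -8082 − 6396 = -14478;  -13892 − 14478 = -28370;  -21996 − 28370 = -50366
-2232 − 480 = -2712;  -6396 − 2712 = -9108;  -14478 − 9108 = -23586;  -28370 − 23586 = -51956;  -50366 − 51956 = -102322

-102322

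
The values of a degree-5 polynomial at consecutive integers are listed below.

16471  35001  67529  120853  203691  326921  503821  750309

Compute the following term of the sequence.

1085183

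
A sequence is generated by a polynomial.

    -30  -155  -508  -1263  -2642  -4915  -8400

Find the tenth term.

D1: -125 , -353 , -755 , -1379 , -2273 , -3485
D2: -228 , -402 , -624 , -894 , -1212
D3: -174 , -222 , -270 , -318
D4: -48 , -48 , -48
The fourth differences are constant (-48).
-318 − 48 = -366;  -1212 − 366 = -1578;  -3485 − 1578 = -5063;  -8400 − 5063 = -13463
-366 − 48 = -414;  -1578 − 414 = -1992;  -5063 − 1992 = -7055;  -13463 − 7055 = -20518
-414 − 48 = -462;  -1992 − 462 = -2454;  -7055 − 2454 = -9509;  -20518 − 9509 = -30027

-30027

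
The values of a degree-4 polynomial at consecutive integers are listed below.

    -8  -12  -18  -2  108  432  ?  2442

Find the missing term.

1138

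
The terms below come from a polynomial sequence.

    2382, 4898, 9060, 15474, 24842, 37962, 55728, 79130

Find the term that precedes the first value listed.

Δ: 2516, 4162, 6414, 9368, 13120, 17766, 23402
Δ²: 1646, 2252, 2954, 3752, 4646, 5636
Δ³: 606, 702, 798, 894, 990
Δ⁴: 96, 96, 96, 96
The fourth differences are constant at 96.
Work back: 606 − 96 = 510;  1646 − 510 = 1136;  2516 − 1136 = 1380;  2382 − 1380 = 1002

1002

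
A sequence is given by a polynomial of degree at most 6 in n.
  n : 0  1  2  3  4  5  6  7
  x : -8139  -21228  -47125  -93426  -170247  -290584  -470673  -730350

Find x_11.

-3107818

-13089, -25897, -46301, -76821, -120337, -180089, -259677
-12808, -20404, -30520, -43516, -59752, -79588
-7596, -10116, -12996, -16236, -19836
-2520, -2880, -3240, -3600
-360, -360, -360
Constant fifth difference = -360, so extend:
-3600 − 360 = -3960;  -19836 − 3960 = -23796;  -79588 − 23796 = -103384;  -259677 − 103384 = -363061;  -730350 − 363061 = -1093411
-3960 − 360 = -4320;  -23796 − 4320 = -28116;  -103384 − 28116 = -131500;  -363061 − 131500 = -494561;  -1093411 − 494561 = -1587972
-4320 − 360 = -4680;  -28116 − 4680 = -32796;  -131500 − 32796 = -164296;  -494561 − 164296 = -658857;  -1587972 − 658857 = -2246829
-4680 − 360 = -5040;  -32796 − 5040 = -37836;  -164296 − 37836 = -202132;  -658857 − 202132 = -860989;  -2246829 − 860989 = -3107818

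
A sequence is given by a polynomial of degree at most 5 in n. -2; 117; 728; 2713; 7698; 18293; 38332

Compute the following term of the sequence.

D1: 119, 611, 1985, 4985, 10595, 20039
D2: 492, 1374, 3000, 5610, 9444
D3: 882, 1626, 2610, 3834
D4: 744, 984, 1224
D5: 240, 240
Constant fifth difference = 240, so extend:
1224 + 240 = 1464;  3834 + 1464 = 5298;  9444 + 5298 = 14742;  20039 + 14742 = 34781;  38332 + 34781 = 73113

73113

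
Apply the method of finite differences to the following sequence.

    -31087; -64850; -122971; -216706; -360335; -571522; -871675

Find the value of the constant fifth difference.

-360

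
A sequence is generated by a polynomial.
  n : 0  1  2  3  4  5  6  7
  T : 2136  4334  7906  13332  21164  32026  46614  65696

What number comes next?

D1: 2198, 3572, 5426, 7832, 10862, 14588, 19082
D2: 1374, 1854, 2406, 3030, 3726, 4494
D3: 480, 552, 624, 696, 768
D4: 72, 72, 72, 72
Fourth differences constant at 72.
768 + 72 = 840;  4494 + 840 = 5334;  19082 + 5334 = 24416;  65696 + 24416 = 90112

90112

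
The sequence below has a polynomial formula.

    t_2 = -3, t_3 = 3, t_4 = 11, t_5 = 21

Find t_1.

-7

First differences: 6, 8, 10
Second differences: 2, 2
The second differences are constant at 2.
Work back: 6 − 2 = 4;  -3 − 4 = -7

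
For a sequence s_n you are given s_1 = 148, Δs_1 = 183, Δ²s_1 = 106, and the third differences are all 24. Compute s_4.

1039

Build the table forward from the leading diagonal:
D3: 24  24  24  24
D2: 106  130  154  178
D1: 183  289  419  573
s: 148  331  620  1039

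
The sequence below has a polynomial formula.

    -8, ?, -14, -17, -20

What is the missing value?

Using the last 3 terms:
First differences: -3, -3
Constant first difference = -3.
Extend backward: -14 + 3 = -11

-11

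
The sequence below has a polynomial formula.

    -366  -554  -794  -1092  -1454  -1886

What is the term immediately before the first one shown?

-188, -240, -298, -362, -432
-52, -58, -64, -70
-6, -6, -6
The third differences are constant at -6.
Work back: -52 + 6 = -46;  -188 + 46 = -142;  -366 + 142 = -224

-224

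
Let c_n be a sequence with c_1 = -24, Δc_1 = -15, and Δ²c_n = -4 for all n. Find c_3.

-58

Build the table forward from the leading diagonal:
D2: -4  -4  -4
D1: -15  -19  -23
c: -24  -39  -58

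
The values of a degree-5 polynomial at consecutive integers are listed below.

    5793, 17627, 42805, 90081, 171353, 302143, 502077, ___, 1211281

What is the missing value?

795365

Using the first 7 terms:
D1: 11834, 25178, 47276, 81272, 130790, 199934
D2: 13344, 22098, 33996, 49518, 69144
D3: 8754, 11898, 15522, 19626
D4: 3144, 3624, 4104
D5: 480, 480
Constant fifth difference = 480.
Extend forward: 4104 + 480 = 4584;  19626 + 4584 = 24210;  69144 + 24210 = 93354;  199934 + 93354 = 293288;  502077 + 293288 = 795365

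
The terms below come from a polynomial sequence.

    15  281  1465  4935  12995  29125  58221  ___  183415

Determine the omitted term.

Using the first 7 terms:
First differences: 266  1184  3470  8060  16130  29096
Second differences: 918  2286  4590  8070  12966
Third differences: 1368  2304  3480  4896
Fourth differences: 936  1176  1416
Fifth differences: 240  240
Constant fifth difference = 240.
Extend forward: 1416 + 240 = 1656;  4896 + 1656 = 6552;  12966 + 6552 = 19518;  29096 + 19518 = 48614;  58221 + 48614 = 106835

106835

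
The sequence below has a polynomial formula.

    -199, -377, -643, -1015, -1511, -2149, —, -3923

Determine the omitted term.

Using the first 6 terms:
D1: -178  -266  -372  -496  -638
D2: -88  -106  -124  -142
D3: -18  -18  -18
Constant third difference = -18.
Extend forward: -142 − 18 = -160;  -638 − 160 = -798;  -2149 − 798 = -2947

-2947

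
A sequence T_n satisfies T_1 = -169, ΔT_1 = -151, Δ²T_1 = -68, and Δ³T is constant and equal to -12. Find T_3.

Build the table forward from the leading diagonal:
Δ³: -12  -12  -12
Δ²: -68  -80  -92
Δ: -151  -219  -299
T: -169  -320  -539

-539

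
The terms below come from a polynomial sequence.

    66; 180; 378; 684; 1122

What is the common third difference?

24

D1: 114, 198, 306, 438
D2: 84, 108, 132
D3: 24, 24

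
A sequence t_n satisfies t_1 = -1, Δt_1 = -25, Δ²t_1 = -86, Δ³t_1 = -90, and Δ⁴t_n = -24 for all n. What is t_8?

-5972

Build the table forward from the leading diagonal:
Fourth differences: -24  -24  -24  -24  -24  -24  -24  -24
Third differences: -90  -114  -138  -162  -186  -210  -234  -258
Second differences: -86  -176  -290  -428  -590  -776  -986  -1220
First differences: -25  -111  -287  -577  -1005  -1595  -2371  -3357
t: -1  -26  -137  -424  -1001  -2006  -3601  -5972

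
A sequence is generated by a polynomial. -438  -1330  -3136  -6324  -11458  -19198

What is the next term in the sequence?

D1: -892  -1806  -3188  -5134  -7740
D2: -914  -1382  -1946  -2606
D3: -468  -564  -660
D4: -96  -96
Constant fourth difference = -96, so extend:
-660 − 96 = -756;  -2606 − 756 = -3362;  -7740 − 3362 = -11102;  -19198 − 11102 = -30300

-30300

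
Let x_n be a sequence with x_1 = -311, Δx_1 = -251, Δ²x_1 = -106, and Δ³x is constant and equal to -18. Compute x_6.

-2806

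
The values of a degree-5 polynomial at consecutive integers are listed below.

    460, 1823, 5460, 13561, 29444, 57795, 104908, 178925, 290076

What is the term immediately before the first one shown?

Δ: 1363, 3637, 8101, 15883, 28351, 47113, 74017, 111151
Δ²: 2274, 4464, 7782, 12468, 18762, 26904, 37134
Δ³: 2190, 3318, 4686, 6294, 8142, 10230
Δ⁴: 1128, 1368, 1608, 1848, 2088
Δ⁵: 240, 240, 240, 240
The fifth differences are constant at 240.
Work back: 1128 − 240 = 888;  2190 − 888 = 1302;  2274 − 1302 = 972;  1363 − 972 = 391;  460 − 391 = 69

69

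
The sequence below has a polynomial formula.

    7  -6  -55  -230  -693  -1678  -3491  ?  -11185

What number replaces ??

-6510

Using the first 7 terms:
D1: -13  -49  -175  -463  -985  -1813
D2: -36  -126  -288  -522  -828
D3: -90  -162  -234  -306
D4: -72  -72  -72
Constant fourth difference = -72.
Extend forward: -306 − 72 = -378;  -828 − 378 = -1206;  -1813 − 1206 = -3019;  -3491 − 3019 = -6510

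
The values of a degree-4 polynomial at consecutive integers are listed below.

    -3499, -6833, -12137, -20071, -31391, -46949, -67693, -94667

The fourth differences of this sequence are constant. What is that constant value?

First differences: -3334, -5304, -7934, -11320, -15558, -20744, -26974
Second differences: -1970, -2630, -3386, -4238, -5186, -6230
Third differences: -660, -756, -852, -948, -1044
Fourth differences: -96, -96, -96, -96

-96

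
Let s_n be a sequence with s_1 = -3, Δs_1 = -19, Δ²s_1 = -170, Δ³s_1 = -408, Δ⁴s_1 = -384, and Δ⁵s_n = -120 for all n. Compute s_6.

-7918

Build the table forward from the leading diagonal:
Δ⁵: -120  -120  -120  -120  -120  -120
Δ⁴: -384  -504  -624  -744  -864  -984
Δ³: -408  -792  -1296  -1920  -2664  -3528
Δ²: -170  -578  -1370  -2666  -4586  -7250
Δ: -19  -189  -767  -2137  -4803  -9389
s: -3  -22  -211  -978  -3115  -7918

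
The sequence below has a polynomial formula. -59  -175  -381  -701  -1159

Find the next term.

First differences: -116 , -206 , -320 , -458
Second differences: -90 , -114 , -138
Third differences: -24 , -24
The third differences are constant (-24).
-138 − 24 = -162;  -458 − 162 = -620;  -1159 − 620 = -1779

-1779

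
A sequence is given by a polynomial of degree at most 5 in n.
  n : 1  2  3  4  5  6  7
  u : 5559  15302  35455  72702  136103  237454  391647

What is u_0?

1558

9743  20153  37247  63401  101351  154193
10410  17094  26154  37950  52842
6684  9060  11796  14892
2376  2736  3096
360  360
The fifth differences are constant at 360.
Work back: 2376 − 360 = 2016;  6684 − 2016 = 4668;  10410 − 4668 = 5742;  9743 − 5742 = 4001;  5559 − 4001 = 1558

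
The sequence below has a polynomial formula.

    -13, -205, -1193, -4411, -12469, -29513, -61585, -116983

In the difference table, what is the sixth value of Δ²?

-23326

Δ: -192, -988, -3218, -8058, -17044, -32072, -55398
Δ²: -796, -2230, -4840, -8986, -15028, -23326
Δ³: -1434, -2610, -4146, -6042, -8298
Δ⁴: -1176, -1536, -1896, -2256
Δ⁵: -360, -360, -360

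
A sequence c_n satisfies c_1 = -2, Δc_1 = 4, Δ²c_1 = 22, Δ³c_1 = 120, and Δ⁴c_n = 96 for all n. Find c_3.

28

Build the table forward from the leading diagonal:
Fourth differences: 96, 96, 96
Third differences: 120, 216, 312
Second differences: 22, 142, 358
First differences: 4, 26, 168
c: -2, 2, 28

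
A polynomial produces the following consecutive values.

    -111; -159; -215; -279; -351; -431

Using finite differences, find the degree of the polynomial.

2

-48, -56, -64, -72, -80
-8, -8, -8, -8
The second differences are constant, so the polynomial has degree 2.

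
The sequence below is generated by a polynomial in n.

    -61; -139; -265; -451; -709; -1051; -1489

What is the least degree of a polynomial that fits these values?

3

-78, -126, -186, -258, -342, -438
-48, -60, -72, -84, -96
-12, -12, -12, -12
The third differences are constant, so the polynomial has degree 3.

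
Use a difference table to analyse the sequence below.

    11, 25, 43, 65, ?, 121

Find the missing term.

Using the first 4 terms:
Δ: 14  18  22
Δ²: 4  4
Constant second difference = 4.
Extend forward: 22 + 4 = 26;  65 + 26 = 91

91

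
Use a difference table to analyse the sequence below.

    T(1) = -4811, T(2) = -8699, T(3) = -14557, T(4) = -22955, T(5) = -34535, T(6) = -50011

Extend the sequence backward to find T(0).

First differences: -3888  -5858  -8398  -11580  -15476
Second differences: -1970  -2540  -3182  -3896
Third differences: -570  -642  -714
Fourth differences: -72  -72
The fourth differences are constant at -72.
Work back: -570 + 72 = -498;  -1970 + 498 = -1472;  -3888 + 1472 = -2416;  -4811 + 2416 = -2395

-2395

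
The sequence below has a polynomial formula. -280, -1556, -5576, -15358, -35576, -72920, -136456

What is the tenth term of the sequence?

-618076

D1: -1276 , -4020 , -9782 , -20218 , -37344 , -63536
D2: -2744 , -5762 , -10436 , -17126 , -26192
D3: -3018 , -4674 , -6690 , -9066
D4: -1656 , -2016 , -2376
D5: -360 , -360
The fifth differences are constant (-360).
-2376 − 360 = -2736;  -9066 − 2736 = -11802;  -26192 − 11802 = -37994;  -63536 − 37994 = -101530;  -136456 − 101530 = -237986
-2736 − 360 = -3096;  -11802 − 3096 = -14898;  -37994 − 14898 = -52892;  -101530 − 52892 = -154422;  -237986 − 154422 = -392408
-3096 − 360 = -3456;  -14898 − 3456 = -18354;  -52892 − 18354 = -71246;  -154422 − 71246 = -225668;  -392408 − 225668 = -618076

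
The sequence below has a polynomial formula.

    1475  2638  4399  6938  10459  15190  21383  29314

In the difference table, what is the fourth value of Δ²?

Δ: 1163, 1761, 2539, 3521, 4731, 6193, 7931
Δ²: 598, 778, 982, 1210, 1462, 1738
Δ³: 180, 204, 228, 252, 276
Δ⁴: 24, 24, 24, 24

1210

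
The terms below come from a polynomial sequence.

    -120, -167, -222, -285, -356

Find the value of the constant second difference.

Δ: -47, -55, -63, -71
Δ²: -8, -8, -8

-8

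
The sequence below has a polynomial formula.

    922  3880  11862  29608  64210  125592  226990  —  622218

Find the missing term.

385432

Using the first 7 terms:
Δ: 2958, 7982, 17746, 34602, 61382, 101398
Δ²: 5024, 9764, 16856, 26780, 40016
Δ³: 4740, 7092, 9924, 13236
Δ⁴: 2352, 2832, 3312
Δ⁵: 480, 480
Constant fifth difference = 480.
Extend forward: 3312 + 480 = 3792;  13236 + 3792 = 17028;  40016 + 17028 = 57044;  101398 + 57044 = 158442;  226990 + 158442 = 385432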